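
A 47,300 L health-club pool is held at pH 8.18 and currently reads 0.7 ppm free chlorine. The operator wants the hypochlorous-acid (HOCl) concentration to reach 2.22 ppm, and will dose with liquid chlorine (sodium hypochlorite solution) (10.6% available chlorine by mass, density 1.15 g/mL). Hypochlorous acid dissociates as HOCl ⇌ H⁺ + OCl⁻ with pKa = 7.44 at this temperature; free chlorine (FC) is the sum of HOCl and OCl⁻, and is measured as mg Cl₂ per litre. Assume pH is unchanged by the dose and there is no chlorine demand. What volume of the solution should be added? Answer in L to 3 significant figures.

[OCl⁻]/[HOCl] = 10^(pH − pKa) = 10^(8.18 − 7.44) = 5.495; fraction as HOCl = 1/(1 + 5.495) = 0.154.
Free chlorine required for 2.22 ppm HOCl: 2.22 / 0.154 = 14.42 ppm.
FC to add: 14.42 − 0.7 = 13.72 mg/L as Cl₂.
Cl₂ equivalent: 13.72 mg/L × 47,300 L = 648.9 g.
Product at 10.6% available Cl: 648.9 / 0.106 = 6122 g.
Volume: 6122 g ÷ 1.15 g/mL = 5324 mL.

5.32 L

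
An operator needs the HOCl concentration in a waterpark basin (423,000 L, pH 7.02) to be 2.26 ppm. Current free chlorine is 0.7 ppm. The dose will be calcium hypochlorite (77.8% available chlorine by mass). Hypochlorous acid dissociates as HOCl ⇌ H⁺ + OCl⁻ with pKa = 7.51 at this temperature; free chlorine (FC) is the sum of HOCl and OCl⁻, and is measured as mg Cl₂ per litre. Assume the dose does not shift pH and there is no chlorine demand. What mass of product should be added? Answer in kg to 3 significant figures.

1.25 kg

[OCl⁻]/[HOCl] = 10^(pH − pKa) = 10^(7.02 − 7.51) = 0.3236; fraction as HOCl = 1/(1 + 0.3236) = 0.7555.
Free chlorine required for 2.26 ppm HOCl: 2.26 / 0.7555 = 2.991 ppm.
FC to add: 2.991 − 0.7 = 2.291 mg/L as Cl₂.
Cl₂ equivalent: 2.291 mg/L × 423,000 L = 969.2 g.
Product at 77.8% available Cl: 969.2 / 0.778 = 1246 g.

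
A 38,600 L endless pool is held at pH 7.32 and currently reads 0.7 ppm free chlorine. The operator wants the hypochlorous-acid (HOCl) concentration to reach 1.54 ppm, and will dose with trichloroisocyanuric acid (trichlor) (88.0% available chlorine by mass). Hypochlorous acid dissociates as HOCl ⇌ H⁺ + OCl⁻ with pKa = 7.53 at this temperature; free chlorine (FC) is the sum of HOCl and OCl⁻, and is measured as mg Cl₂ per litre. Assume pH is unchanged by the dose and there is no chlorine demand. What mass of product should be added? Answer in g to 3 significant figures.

[OCl⁻]/[HOCl] = 10^(pH − pKa) = 10^(7.32 − 7.53) = 0.6166; fraction as HOCl = 1/(1 + 0.6166) = 0.6186.
Free chlorine required for 1.54 ppm HOCl: 1.54 / 0.6186 = 2.49 ppm.
FC to add: 2.49 − 0.7 = 1.79 mg/L as Cl₂.
Cl₂ equivalent: 1.79 mg/L × 38,600 L = 69.08 g.
Product at 88.0% available Cl: 69.08 / 0.88 = 78.5 g.

78.5 g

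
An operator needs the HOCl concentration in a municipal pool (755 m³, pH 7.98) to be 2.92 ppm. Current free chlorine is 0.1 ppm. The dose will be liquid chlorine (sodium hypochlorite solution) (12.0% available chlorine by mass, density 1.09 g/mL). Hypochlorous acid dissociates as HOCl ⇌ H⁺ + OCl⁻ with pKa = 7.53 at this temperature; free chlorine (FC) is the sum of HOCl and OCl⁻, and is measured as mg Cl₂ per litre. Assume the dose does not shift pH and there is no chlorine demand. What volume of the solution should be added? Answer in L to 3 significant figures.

Volume: 755 m³ = 755,000 L.
[OCl⁻]/[HOCl] = 10^(pH − pKa) = 10^(7.98 − 7.53) = 2.818; fraction as HOCl = 1/(1 + 2.818) = 0.2619.
Free chlorine required for 2.92 ppm HOCl: 2.92 / 0.2619 = 11.15 ppm.
FC to add: 11.15 − 0.1 = 11.05 mg/L as Cl₂.
Cl₂ equivalent: 11.05 mg/L × 755,000 L = 8343 g.
Product at 12.0% available Cl: 8343 / 0.12 = 69,520 g.
Volume: 69,520 g ÷ 1.09 g/mL = 63,780 mL.

63.8 L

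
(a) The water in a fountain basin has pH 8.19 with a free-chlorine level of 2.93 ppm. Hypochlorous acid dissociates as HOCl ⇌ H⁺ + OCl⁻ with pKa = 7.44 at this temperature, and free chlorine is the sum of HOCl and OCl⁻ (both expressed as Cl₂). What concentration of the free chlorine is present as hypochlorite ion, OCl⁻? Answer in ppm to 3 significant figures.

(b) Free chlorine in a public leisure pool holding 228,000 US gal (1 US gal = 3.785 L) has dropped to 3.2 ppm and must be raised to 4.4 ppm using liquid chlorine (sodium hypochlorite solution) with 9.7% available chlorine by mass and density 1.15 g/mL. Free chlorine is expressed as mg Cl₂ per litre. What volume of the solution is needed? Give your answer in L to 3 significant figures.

(a) [OCl⁻]/[HOCl] = 10^(pH − pKa) = 10^(8.19 − 7.44) = 10^0.75 = 5.623.
(a) Fraction as HOCl = 1 / (1 + 5.623) = 0.151.
(a) OCl⁻ = (1 − 0.151) × 2.93 ppm = 2.488 ppm.

(b) Volume: 228,000 US gal × 3.785 L/gal = 862,980 L.
(b) Chlorine deficit: 4.4 − 3.2 = 1.2 ppm = 1.2 mg/L as Cl₂.
(b) Cl₂ equivalent needed: 1.2 mg/L × 862,980 L = 1,036,000 mg = 1036 g.
(b) Product at 9.7% available chlorine: 1036 / 0.097 = 10,680 g.
(b) Volume at density 1.15 g/mL: 10,680 g ÷ 1.15 g/mL = 9284 mL.

(a) 2.49 ppm; (b) 9.28 L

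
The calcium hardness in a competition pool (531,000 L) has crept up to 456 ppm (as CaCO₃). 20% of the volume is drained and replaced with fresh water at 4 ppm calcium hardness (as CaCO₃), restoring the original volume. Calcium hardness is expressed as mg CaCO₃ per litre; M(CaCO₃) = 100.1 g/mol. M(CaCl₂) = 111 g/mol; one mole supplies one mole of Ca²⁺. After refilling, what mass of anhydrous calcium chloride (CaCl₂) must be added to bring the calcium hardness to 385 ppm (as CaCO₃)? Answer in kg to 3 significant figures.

After draining 20% and refilling: 456 × 0.80 + 4 × 0.20 = 365.6 ppm.
Deficit to target: 385 − 365.6 = 19.4 mg/L.
As CaCO₃: 19.4 mg/L × 531,000 L = 10,300 g; ÷ 100.1 = 102.9 mol Ca²⁺.
Mass: 102.9 × 111 = 11,420 g.

11.4 kg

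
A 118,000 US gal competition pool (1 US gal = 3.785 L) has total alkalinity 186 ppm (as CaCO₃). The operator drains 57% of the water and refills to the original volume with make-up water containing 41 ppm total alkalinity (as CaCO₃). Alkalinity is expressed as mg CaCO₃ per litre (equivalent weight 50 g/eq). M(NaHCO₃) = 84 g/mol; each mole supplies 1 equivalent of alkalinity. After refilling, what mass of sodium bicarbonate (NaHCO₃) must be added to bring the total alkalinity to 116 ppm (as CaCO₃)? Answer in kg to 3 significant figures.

9.49 kg

Volume: 118,000 US gal × 3.785 L/gal = 446,630 L.
After draining 57% and refilling: 186 × 0.43 + 41 × 0.57 = 103.35 ppm.
Deficit to target: 116 − 103.35 = 12.65 mg/L.
As CaCO₃: 12.65 mg/L × 446,630 L = 5650 g; ÷ 50 g/eq ÷ 1 = 113 mol NaHCO₃.
Mass: 113 × 84 = 9492 g.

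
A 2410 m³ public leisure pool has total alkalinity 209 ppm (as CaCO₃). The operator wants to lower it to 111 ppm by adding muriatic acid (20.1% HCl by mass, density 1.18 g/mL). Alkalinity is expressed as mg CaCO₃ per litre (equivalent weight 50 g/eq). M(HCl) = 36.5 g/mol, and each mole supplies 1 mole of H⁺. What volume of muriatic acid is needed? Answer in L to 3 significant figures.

727 L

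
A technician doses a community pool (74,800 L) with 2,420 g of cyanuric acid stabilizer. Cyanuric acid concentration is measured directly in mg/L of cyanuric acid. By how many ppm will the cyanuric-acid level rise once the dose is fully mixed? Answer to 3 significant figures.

Rise: 2,420 g / 74,800 L × 1000 = 32.35 mg/L.

32.4 ppm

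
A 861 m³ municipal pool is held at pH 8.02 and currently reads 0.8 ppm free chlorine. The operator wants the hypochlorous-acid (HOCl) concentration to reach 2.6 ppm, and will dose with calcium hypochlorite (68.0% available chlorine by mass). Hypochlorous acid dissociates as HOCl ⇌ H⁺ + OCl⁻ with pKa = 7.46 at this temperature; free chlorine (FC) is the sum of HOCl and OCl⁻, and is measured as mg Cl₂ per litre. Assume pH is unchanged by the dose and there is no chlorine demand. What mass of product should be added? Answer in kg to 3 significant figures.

Volume: 861 m³ = 861,000 L.
[OCl⁻]/[HOCl] = 10^(pH − pKa) = 10^(8.02 − 7.46) = 3.631; fraction as HOCl = 1/(1 + 3.631) = 0.2159.
Free chlorine required for 2.6 ppm HOCl: 2.6 / 0.2159 = 12.04 ppm.
FC to add: 12.04 − 0.8 = 11.24 mg/L as Cl₂.
Cl₂ equivalent: 11.24 mg/L × 861,000 L = 9678 g.
Product at 68.0% available Cl: 9678 / 0.68 = 14,230 g.

14.2 kg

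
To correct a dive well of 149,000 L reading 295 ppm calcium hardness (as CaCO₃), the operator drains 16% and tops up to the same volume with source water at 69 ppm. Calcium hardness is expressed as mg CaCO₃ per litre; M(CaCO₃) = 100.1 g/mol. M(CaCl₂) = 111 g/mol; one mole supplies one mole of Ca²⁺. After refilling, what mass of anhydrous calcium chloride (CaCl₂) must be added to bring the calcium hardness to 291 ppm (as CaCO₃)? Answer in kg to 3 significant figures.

After draining 16% and refilling: 295 × 0.84 + 69 × 0.16 = 258.84 ppm.
Deficit to target: 291 − 258.84 = 32.16 mg/L.
As CaCO₃: 32.16 mg/L × 149,000 L = 4792 g; ÷ 100.1 = 47.87 mol Ca²⁺.
Mass: 47.87 × 111 = 5314 g.

5.31 kg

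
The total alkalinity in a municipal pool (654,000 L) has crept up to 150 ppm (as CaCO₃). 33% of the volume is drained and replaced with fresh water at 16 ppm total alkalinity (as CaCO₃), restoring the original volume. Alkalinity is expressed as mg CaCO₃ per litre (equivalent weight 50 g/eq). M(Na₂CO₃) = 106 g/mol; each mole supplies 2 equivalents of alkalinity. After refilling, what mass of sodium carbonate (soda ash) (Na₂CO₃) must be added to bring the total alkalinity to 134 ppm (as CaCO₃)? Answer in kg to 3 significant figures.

19.6 kg

After draining 33% and refilling: 150 × 0.67 + 16 × 0.33 = 105.78 ppm.
Deficit to target: 134 − 105.78 = 28.22 mg/L.
As CaCO₃: 28.22 mg/L × 654,000 L = 18,460 g; ÷ 50 g/eq ÷ 2 = 184.6 mol Na₂CO₃.
Mass: 184.6 × 106 = 19,560 g.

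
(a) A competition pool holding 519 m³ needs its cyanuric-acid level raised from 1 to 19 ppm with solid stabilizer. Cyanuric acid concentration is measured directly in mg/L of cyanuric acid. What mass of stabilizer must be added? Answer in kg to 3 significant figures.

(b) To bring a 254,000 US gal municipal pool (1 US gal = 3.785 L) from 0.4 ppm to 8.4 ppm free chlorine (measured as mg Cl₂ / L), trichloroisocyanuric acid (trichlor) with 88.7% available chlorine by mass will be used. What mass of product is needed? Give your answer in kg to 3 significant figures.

(a) 9.34 kg; (b) 8.67 kg

(a) Volume: 519 m³ = 519,000 L.
(a) CYA to add: (19 − 1) = 18 mg/L × 519,000 L = 9342 g cyanuric acid.

(b) Volume: 254,000 US gal × 3.785 L/gal = 961,390 L.
(b) Chlorine deficit: 8.4 − 0.4 = 8 ppm = 8 mg/L as Cl₂.
(b) Cl₂ equivalent needed: 8 mg/L × 961,390 L = 7,691,000 mg = 7691 g.
(b) Product at 88.7% available chlorine: 7691 / 0.887 = 8671 g.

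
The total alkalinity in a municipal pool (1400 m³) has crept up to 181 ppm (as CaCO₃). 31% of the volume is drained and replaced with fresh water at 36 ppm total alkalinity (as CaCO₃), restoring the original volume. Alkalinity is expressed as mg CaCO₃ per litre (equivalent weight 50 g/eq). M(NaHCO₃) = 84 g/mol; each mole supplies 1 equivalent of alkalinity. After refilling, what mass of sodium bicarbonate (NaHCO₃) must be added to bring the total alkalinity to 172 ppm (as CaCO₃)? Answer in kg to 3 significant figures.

84.6 kg

Volume: 1400 m³ = 1,400,000 L.
After draining 31% and refilling: 181 × 0.69 + 36 × 0.31 = 136.05 ppm.
Deficit to target: 172 − 136.05 = 35.95 mg/L.
As CaCO₃: 35.95 mg/L × 1,400,000 L = 50,330 g; ÷ 50 g/eq ÷ 1 = 1007 mol NaHCO₃.
Mass: 1007 × 84 = 84,550 g.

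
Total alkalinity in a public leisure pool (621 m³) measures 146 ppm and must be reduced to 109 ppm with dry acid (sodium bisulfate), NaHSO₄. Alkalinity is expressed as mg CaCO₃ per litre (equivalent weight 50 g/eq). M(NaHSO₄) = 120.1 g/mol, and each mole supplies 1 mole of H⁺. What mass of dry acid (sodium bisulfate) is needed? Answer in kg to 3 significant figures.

55.2 kg

Volume: 621 m³ = 621,000 L.
Alkalinity to neutralize: (146 − 109) = 37 mg/L as CaCO₃ × 621,000 L = 22,980 g as CaCO₃.
Equivalents of H⁺ required: 22,980 ÷ 50 g/eq = 459.5 eq = 459.5 mol NaHSO₄.
Mass of NaHSO₄: 459.5 × 120.1 = 55,190 g.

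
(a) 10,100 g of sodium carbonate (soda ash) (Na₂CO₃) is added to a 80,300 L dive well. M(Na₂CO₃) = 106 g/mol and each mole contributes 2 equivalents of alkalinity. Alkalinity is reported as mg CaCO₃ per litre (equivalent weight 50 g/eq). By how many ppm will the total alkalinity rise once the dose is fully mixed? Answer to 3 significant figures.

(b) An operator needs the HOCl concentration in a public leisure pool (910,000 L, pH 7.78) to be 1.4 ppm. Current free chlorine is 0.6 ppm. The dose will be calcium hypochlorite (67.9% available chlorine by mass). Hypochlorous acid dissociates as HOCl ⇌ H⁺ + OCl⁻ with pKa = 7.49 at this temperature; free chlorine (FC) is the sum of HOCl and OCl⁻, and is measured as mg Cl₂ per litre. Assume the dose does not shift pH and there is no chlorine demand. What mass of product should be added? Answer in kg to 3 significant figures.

(a) Moles of Na₂CO₃: 10,100 g ÷ 106 g/mol = 95.28 mol → 190.6 eq of alkalinity.
(a) As CaCO₃: 190.6 eq × 50 g/eq = 9528 g.
(a) Rise: 9528 g / 80,300 L × 1000 = 118.7 mg/L.

(b) [OCl⁻]/[HOCl] = 10^(pH − pKa) = 10^(7.78 − 7.49) = 1.95; fraction as HOCl = 1/(1 + 1.95) = 0.339.
(b) Free chlorine required for 1.4 ppm HOCl: 1.4 / 0.339 = 4.13 ppm.
(b) FC to add: 4.13 − 0.6 = 3.53 mg/L as Cl₂.
(b) Cl₂ equivalent: 3.53 mg/L × 910,000 L = 3212 g.
(b) Product at 67.9% available Cl: 3212 / 0.679 = 4731 g.

(a) 119 ppm; (b) 4.73 kg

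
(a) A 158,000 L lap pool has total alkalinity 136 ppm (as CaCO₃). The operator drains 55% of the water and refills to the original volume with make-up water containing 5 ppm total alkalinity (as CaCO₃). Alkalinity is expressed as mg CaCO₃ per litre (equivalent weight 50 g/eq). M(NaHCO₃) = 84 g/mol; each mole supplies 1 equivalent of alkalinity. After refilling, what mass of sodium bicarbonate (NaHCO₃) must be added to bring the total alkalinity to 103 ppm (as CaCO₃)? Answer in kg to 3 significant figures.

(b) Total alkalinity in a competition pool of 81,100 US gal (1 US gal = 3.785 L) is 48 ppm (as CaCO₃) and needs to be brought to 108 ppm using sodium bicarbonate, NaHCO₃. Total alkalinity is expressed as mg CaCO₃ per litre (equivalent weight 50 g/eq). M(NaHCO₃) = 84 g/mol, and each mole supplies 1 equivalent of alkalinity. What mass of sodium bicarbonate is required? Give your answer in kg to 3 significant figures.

(a) 10.4 kg; (b) 30.9 kg

(a) After draining 55% and refilling: 136 × 0.45 + 5 × 0.55 = 63.95 ppm.
(a) Deficit to target: 103 − 63.95 = 39.05 mg/L.
(a) As CaCO₃: 39.05 mg/L × 158,000 L = 6170 g; ÷ 50 g/eq ÷ 1 = 123.4 mol NaHCO₃.
(a) Mass: 123.4 × 84 = 10,370 g.

(b) Volume: 81,100 US gal × 3.785 L/gal = 306,964 L.
(b) Alkalinity to add: (108 − 48) = 60 mg/L as CaCO₃ × 306,964 L = 18,420 g as CaCO₃.
(b) Equivalents: 18,420 g ÷ 50 g/eq = 368.4 eq.
(b) NaHCO₃ supplies 1 eq per mole → 368.4 mol.
(b) Mass: 368.4 mol × 84 g/mol = 30,940 g.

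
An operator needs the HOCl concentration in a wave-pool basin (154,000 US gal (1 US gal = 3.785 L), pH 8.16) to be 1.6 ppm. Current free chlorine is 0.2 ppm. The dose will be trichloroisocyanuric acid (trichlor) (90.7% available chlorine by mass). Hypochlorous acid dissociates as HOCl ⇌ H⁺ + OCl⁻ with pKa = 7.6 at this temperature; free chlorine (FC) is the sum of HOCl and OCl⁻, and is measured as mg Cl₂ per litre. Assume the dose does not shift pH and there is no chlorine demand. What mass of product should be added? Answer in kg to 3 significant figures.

4.63 kg

Volume: 154,000 US gal × 3.785 L/gal = 582,890 L.
[OCl⁻]/[HOCl] = 10^(pH − pKa) = 10^(8.16 − 7.6) = 3.631; fraction as HOCl = 1/(1 + 3.631) = 0.2159.
Free chlorine required for 1.6 ppm HOCl: 1.6 / 0.2159 = 7.409 ppm.
FC to add: 7.409 − 0.2 = 7.209 mg/L as Cl₂.
Cl₂ equivalent: 7.209 mg/L × 582,890 L = 4202 g.
Product at 90.7% available Cl: 4202 / 0.907 = 4633 g.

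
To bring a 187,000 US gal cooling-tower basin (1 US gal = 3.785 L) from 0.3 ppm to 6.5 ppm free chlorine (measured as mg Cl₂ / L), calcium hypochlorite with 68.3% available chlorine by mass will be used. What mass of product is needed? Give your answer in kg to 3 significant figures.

6.43 kg

Volume: 187,000 US gal × 3.785 L/gal = 707,795 L.
Chlorine deficit: 6.5 − 0.3 = 6.2 ppm = 6.2 mg/L as Cl₂.
Cl₂ equivalent needed: 6.2 mg/L × 707,795 L = 4,388,000 mg = 4388 g.
Product at 68.3% available chlorine: 4388 / 0.683 = 6425 g.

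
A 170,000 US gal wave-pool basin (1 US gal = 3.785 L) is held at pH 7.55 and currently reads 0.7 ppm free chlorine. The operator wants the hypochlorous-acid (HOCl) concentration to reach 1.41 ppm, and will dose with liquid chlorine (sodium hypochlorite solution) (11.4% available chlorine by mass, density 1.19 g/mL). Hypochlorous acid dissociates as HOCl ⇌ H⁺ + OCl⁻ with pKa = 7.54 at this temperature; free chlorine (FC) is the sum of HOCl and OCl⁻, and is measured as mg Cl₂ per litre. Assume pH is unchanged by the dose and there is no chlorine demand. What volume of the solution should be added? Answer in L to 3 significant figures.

Volume: 170,000 US gal × 3.785 L/gal = 643,450 L.
[OCl⁻]/[HOCl] = 10^(pH − pKa) = 10^(7.55 − 7.54) = 1.023; fraction as HOCl = 1/(1 + 1.023) = 0.4942.
Free chlorine required for 1.41 ppm HOCl: 1.41 / 0.4942 = 2.853 ppm.
FC to add: 2.853 − 0.7 = 2.153 mg/L as Cl₂.
Cl₂ equivalent: 2.153 mg/L × 643,450 L = 1385 g.
Product at 11.4% available Cl: 1385 / 0.114 = 12,150 g.
Volume: 12,150 g ÷ 1.19 g/mL = 10,210 mL.

10.2 L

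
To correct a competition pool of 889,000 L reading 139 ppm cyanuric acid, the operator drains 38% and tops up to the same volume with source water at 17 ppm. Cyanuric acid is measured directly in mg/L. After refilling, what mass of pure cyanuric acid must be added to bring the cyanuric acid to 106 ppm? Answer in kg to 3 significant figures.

11.9 kg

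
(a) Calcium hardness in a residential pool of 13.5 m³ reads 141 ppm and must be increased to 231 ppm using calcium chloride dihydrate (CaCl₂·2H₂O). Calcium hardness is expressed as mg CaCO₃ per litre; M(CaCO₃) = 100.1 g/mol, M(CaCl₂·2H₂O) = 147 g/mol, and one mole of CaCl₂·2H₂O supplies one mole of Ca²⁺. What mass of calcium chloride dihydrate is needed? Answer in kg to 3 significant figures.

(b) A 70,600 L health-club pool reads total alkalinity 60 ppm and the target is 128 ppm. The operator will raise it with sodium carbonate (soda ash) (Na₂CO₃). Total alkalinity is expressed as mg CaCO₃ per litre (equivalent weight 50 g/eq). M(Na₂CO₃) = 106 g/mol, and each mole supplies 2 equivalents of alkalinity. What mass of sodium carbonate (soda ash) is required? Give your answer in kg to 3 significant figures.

(a) 1.78 kg; (b) 5.09 kg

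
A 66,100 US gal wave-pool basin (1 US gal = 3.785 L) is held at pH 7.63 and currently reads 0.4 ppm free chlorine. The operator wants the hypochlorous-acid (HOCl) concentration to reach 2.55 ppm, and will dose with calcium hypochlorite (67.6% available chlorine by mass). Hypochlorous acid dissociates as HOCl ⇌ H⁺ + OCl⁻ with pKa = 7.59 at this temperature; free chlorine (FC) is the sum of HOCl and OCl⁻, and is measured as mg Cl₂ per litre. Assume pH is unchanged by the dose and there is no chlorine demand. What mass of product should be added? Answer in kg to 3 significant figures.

Volume: 66,100 US gal × 3.785 L/gal = 250,188 L.
[OCl⁻]/[HOCl] = 10^(pH − pKa) = 10^(7.63 − 7.59) = 1.096; fraction as HOCl = 1/(1 + 1.096) = 0.477.
Free chlorine required for 2.55 ppm HOCl: 2.55 / 0.477 = 5.346 ppm.
FC to add: 5.346 − 0.4 = 4.946 mg/L as Cl₂.
Cl₂ equivalent: 4.946 mg/L × 250,188 L = 1237 g.
Product at 67.6% available Cl: 1237 / 0.676 = 1831 g.

1.83 kg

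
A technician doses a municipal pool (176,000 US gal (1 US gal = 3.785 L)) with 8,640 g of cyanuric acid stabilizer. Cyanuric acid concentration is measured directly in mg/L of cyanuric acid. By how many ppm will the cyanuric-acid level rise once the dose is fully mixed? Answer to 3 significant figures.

13.0 ppm

Volume: 176,000 US gal × 3.785 L/gal = 666,160 L.
Rise: 8,640 g / 666,160 L × 1000 = 12.97 mg/L.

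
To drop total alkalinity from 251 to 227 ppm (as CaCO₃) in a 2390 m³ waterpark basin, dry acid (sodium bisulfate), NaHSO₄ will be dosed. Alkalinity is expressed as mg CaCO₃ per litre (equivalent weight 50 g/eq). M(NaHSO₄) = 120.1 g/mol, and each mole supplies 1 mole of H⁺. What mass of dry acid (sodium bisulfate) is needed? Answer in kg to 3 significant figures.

Volume: 2390 m³ = 2,390,000 L.
Alkalinity to neutralize: (251 − 227) = 24 mg/L as CaCO₃ × 2,390,000 L = 57,360 g as CaCO₃.
Equivalents of H⁺ required: 57,360 ÷ 50 g/eq = 1147 eq = 1147 mol NaHSO₄.
Mass of NaHSO₄: 1147 × 120.1 = 137,800 g.

138 kg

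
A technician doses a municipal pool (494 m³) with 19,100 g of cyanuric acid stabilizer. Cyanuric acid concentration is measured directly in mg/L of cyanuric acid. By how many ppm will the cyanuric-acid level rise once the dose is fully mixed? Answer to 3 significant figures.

38.7 ppm

Volume: 494 m³ = 494,000 L.
Rise: 19,100 g / 494,000 L × 1000 = 38.66 mg/L.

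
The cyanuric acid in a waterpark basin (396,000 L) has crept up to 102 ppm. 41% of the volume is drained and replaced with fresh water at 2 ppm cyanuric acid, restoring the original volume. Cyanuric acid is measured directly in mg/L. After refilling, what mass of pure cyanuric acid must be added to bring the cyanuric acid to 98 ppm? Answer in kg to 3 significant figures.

14.7 kg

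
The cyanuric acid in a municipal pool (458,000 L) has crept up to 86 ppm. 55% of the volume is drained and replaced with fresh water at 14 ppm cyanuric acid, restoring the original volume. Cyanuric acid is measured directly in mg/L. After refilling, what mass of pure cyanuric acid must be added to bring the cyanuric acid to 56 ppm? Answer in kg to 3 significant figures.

After draining 55% and refilling: 86 × 0.45 + 14 × 0.55 = 46.4 ppm.
Deficit to target: 56 − 46.4 = 9.6 mg/L.
Mass: 9.6 mg/L × 458,000 L = 4397 g cyanuric acid.

4.40 kg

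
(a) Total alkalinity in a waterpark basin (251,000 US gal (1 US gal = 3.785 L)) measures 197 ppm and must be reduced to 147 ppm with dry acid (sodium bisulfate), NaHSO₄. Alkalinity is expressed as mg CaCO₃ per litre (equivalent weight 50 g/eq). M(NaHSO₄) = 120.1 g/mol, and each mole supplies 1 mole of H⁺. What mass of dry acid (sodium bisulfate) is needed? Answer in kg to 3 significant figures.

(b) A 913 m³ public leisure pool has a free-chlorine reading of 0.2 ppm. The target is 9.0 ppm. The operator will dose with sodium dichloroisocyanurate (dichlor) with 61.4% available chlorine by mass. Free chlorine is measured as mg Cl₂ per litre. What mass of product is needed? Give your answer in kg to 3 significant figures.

(a) 114 kg; (b) 13.1 kg

(a) Volume: 251,000 US gal × 3.785 L/gal = 950,035 L.
(a) Alkalinity to neutralize: (197 − 147) = 50 mg/L as CaCO₃ × 950,035 L = 47,500 g as CaCO₃.
(a) Equivalents of H⁺ required: 47,500 ÷ 50 g/eq = 950 eq = 950 mol NaHSO₄.
(a) Mass of NaHSO₄: 950 × 120.1 = 114,100 g.

(b) Volume: 913 m³ = 913,000 L.
(b) Chlorine deficit: 9.0 − 0.2 = 8.8 ppm = 8.8 mg/L as Cl₂.
(b) Cl₂ equivalent needed: 8.8 mg/L × 913,000 L = 8,034,000 mg = 8034 g.
(b) Product at 61.4% available chlorine: 8034 / 0.614 = 13,090 g.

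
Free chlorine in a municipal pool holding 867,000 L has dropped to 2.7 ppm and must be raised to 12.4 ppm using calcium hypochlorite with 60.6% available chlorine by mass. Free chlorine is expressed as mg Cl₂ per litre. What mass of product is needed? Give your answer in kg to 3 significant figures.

Chlorine deficit: 12.4 − 2.7 = 9.7 ppm = 9.7 mg/L as Cl₂.
Cl₂ equivalent needed: 9.7 mg/L × 867,000 L = 8,410,000 mg = 8410 g.
Product at 60.6% available chlorine: 8410 / 0.606 = 13,880 g.

13.9 kg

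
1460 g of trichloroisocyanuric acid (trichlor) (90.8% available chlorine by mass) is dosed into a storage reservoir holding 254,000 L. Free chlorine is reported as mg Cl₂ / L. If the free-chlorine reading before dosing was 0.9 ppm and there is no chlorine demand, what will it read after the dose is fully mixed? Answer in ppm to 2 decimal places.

Available chlorine delivered: 1460 g × 0.908 = 1326 g as Cl₂.
Concentration rise: 1326 g / 254,000 L = 5.219 mg/L = 5.22 ppm.
Final FC: 0.9 + 5.22 = 6.12 ppm.

6.12 ppm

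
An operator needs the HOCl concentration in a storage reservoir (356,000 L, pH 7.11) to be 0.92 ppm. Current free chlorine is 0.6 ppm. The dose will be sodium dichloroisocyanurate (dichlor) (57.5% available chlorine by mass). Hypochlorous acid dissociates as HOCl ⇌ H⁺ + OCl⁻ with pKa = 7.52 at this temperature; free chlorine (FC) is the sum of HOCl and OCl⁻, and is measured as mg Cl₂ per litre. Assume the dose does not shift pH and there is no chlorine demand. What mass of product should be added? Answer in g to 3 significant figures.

420 g

[OCl⁻]/[HOCl] = 10^(pH − pKa) = 10^(7.11 − 7.52) = 0.389; fraction as HOCl = 1/(1 + 0.389) = 0.7199.
Free chlorine required for 0.92 ppm HOCl: 0.92 / 0.7199 = 1.278 ppm.
FC to add: 1.278 − 0.6 = 0.6779 mg/L as Cl₂.
Cl₂ equivalent: 0.6779 mg/L × 356,000 L = 241.3 g.
Product at 57.5% available Cl: 241.3 / 0.575 = 419.7 g.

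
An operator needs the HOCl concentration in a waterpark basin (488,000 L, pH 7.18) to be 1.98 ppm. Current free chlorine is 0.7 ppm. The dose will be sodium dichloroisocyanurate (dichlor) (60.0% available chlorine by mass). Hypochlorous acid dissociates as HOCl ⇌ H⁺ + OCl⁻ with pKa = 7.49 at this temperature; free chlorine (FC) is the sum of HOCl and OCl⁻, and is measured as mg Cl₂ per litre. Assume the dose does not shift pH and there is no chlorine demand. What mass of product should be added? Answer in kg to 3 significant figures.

[OCl⁻]/[HOCl] = 10^(pH − pKa) = 10^(7.18 − 7.49) = 0.4898; fraction as HOCl = 1/(1 + 0.4898) = 0.6712.
Free chlorine required for 1.98 ppm HOCl: 1.98 / 0.6712 = 2.95 ppm.
FC to add: 2.95 − 0.7 = 2.25 mg/L as Cl₂.
Cl₂ equivalent: 2.25 mg/L × 488,000 L = 1098 g.
Product at 60.0% available Cl: 1098 / 0.6 = 1830 g.

1.83 kg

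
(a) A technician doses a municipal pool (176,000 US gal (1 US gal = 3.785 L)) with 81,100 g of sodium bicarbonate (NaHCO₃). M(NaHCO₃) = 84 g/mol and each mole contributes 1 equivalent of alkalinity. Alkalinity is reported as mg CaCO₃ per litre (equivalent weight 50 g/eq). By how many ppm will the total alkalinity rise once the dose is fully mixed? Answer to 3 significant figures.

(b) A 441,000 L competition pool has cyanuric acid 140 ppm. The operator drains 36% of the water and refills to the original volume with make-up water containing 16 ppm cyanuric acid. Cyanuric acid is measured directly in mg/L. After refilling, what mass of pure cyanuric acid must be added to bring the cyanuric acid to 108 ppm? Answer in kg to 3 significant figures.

(a) Volume: 176,000 US gal × 3.785 L/gal = 666,160 L.
(a) Moles of NaHCO₃: 81,100 g ÷ 84 g/mol = 965.5 mol → 965.5 eq of alkalinity.
(a) As CaCO₃: 965.5 eq × 50 g/eq = 48,270 g.
(a) Rise: 48,270 g / 666,160 L × 1000 = 72.47 mg/L.

(b) After draining 36% and refilling: 140 × 0.64 + 16 × 0.36 = 95.36 ppm.
(b) Deficit to target: 108 − 95.36 = 12.64 mg/L.
(b) Mass: 12.64 mg/L × 441,000 L = 5574 g cyanuric acid.

(a) 72.5 ppm; (b) 5.57 kg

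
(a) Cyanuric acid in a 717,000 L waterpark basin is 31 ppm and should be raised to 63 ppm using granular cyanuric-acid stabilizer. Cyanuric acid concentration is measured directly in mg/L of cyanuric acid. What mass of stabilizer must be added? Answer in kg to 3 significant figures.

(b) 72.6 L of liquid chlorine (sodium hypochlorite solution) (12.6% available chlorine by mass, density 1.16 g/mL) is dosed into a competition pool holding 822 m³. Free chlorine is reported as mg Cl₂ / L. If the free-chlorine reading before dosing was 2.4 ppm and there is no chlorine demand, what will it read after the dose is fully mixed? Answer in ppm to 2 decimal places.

(a) 22.9 kg; (b) 15.31 ppm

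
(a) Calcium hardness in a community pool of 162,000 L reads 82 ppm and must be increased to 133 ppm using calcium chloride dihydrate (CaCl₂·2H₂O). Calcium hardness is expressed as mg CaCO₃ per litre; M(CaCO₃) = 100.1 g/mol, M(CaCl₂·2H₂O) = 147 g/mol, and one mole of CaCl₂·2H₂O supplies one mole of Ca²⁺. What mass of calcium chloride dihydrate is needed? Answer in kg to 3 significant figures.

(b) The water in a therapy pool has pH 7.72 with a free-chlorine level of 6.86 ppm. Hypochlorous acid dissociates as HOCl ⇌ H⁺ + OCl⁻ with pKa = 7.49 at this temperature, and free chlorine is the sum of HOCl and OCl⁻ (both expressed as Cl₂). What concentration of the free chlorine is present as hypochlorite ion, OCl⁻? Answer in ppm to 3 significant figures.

(a) Hardness to add: (133 − 82) = 51 mg/L as CaCO₃ × 162,000 L = 8262 g as CaCO₃.
(a) Moles of Ca²⁺ (1 mol Ca²⁺ ≡ 1 mol CaCO₃): 8262 / 100.1 g/mol = 82.54 mol.
(a) Mass of CaCl₂·2H₂O: 82.54 × 147 = 12,130 g.

(b) [OCl⁻]/[HOCl] = 10^(pH − pKa) = 10^(7.72 − 7.49) = 10^0.23 = 1.698.
(b) Fraction as HOCl = 1 / (1 + 1.698) = 0.3706.
(b) OCl⁻ = (1 − 0.3706) × 6.86 ppm = 4.318 ppm.

(a) 12.1 kg; (b) 4.32 ppm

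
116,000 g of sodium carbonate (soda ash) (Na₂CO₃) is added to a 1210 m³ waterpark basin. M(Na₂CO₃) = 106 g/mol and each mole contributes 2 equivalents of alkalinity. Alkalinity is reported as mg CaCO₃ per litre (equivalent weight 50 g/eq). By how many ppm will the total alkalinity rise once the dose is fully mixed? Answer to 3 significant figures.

Volume: 1210 m³ = 1,210,000 L.
Moles of Na₂CO₃: 116,000 g ÷ 106 g/mol = 1094 mol → 2189 eq of alkalinity.
As CaCO₃: 2189 eq × 50 g/eq = 109,400 g.
Rise: 109,400 g / 1,210,000 L × 1000 = 90.44 mg/L.

90.4 ppm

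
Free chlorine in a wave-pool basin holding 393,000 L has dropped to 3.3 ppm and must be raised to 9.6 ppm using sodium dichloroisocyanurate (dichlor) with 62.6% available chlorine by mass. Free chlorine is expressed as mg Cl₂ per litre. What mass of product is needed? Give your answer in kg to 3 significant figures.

3.96 kg

Chlorine deficit: 9.6 − 3.3 = 6.3 ppm = 6.3 mg/L as Cl₂.
Cl₂ equivalent needed: 6.3 mg/L × 393,000 L = 2,476,000 mg = 2476 g.
Product at 62.6% available chlorine: 2476 / 0.626 = 3955 g.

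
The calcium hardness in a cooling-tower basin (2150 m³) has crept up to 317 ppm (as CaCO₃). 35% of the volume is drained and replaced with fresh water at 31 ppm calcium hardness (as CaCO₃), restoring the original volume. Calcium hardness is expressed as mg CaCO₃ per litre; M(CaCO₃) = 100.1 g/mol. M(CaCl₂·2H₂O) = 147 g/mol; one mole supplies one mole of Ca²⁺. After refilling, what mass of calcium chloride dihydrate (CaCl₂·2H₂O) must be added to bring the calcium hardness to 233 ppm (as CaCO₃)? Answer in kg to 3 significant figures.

50.8 kg

Volume: 2150 m³ = 2,150,000 L.
After draining 35% and refilling: 317 × 0.65 + 31 × 0.35 = 216.9 ppm.
Deficit to target: 233 − 216.9 = 16.1 mg/L.
As CaCO₃: 16.1 mg/L × 2,150,000 L = 34,610 g; ÷ 100.1 = 345.8 mol Ca²⁺.
Mass: 345.8 × 147 = 50,830 g.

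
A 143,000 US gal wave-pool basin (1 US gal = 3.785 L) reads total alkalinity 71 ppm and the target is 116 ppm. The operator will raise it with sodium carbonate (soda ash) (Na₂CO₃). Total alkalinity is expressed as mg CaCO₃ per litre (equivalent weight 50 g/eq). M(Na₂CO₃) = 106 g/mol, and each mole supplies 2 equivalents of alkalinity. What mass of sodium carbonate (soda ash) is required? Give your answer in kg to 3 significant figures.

25.8 kg

Volume: 143,000 US gal × 3.785 L/gal = 541,255 L.
Alkalinity to add: (116 − 71) = 45 mg/L as CaCO₃ × 541,255 L = 24,360 g as CaCO₃.
Equivalents: 24,360 g ÷ 50 g/eq = 487.1 eq.
Each mole of Na₂CO₃ supplies 2 eq, so 487.1 / 2 = 243.6 mol.
Mass: 243.6 mol × 106 g/mol = 25,820 g.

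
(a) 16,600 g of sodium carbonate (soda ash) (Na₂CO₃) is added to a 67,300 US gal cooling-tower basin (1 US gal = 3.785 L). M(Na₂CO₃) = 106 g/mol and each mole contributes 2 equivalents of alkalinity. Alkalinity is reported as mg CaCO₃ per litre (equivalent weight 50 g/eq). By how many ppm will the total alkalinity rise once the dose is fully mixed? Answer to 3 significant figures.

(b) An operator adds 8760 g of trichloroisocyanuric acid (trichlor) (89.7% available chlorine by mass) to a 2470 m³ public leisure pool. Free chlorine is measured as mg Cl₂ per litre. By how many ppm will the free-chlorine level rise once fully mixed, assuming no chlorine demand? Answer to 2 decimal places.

(a) 61.5 ppm; (b) 3.18 ppm

(a) Volume: 67,300 US gal × 3.785 L/gal = 254,730 L.
(a) Moles of Na₂CO₃: 16,600 g ÷ 106 g/mol = 156.6 mol → 313.2 eq of alkalinity.
(a) As CaCO₃: 313.2 eq × 50 g/eq = 15,660 g.
(a) Rise: 15,660 g / 254,730 L × 1000 = 61.48 mg/L.

(b) Volume: 2470 m³ = 2,470,000 L.
(b) Available chlorine delivered: 8760 g × 0.897 = 7858 g as Cl₂.
(b) Concentration rise: 7858 g / 2,470,000 L = 3.181 mg/L = 3.18 ppm.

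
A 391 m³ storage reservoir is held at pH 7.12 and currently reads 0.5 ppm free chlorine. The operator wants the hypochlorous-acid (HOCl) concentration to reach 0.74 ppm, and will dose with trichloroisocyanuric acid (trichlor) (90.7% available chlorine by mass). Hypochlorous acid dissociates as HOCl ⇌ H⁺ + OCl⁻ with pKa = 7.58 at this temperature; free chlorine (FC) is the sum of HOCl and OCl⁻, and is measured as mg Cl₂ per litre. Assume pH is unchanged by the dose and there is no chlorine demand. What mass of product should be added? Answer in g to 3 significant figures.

Volume: 391 m³ = 391,000 L.
[OCl⁻]/[HOCl] = 10^(pH − pKa) = 10^(7.12 − 7.58) = 0.3467; fraction as HOCl = 1/(1 + 0.3467) = 0.7425.
Free chlorine required for 0.74 ppm HOCl: 0.74 / 0.7425 = 0.9966 ppm.
FC to add: 0.9966 − 0.5 = 0.4966 mg/L as Cl₂.
Cl₂ equivalent: 0.4966 mg/L × 391,000 L = 194.2 g.
Product at 90.7% available Cl: 194.2 / 0.907 = 214.1 g.

214 g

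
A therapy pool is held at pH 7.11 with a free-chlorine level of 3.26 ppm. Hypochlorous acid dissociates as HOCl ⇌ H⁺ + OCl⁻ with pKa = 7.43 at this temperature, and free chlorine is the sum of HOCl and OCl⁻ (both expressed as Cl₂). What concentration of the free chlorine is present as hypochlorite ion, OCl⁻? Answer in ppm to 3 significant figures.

[OCl⁻]/[HOCl] = 10^(pH − pKa) = 10^(7.11 − 7.43) = 10^-0.32 = 0.4786.
Fraction as HOCl = 1 / (1 + 0.4786) = 0.6763.
OCl⁻ = (1 − 0.6763) × 3.26 ppm = 1.055 ppm.

1.06 ppm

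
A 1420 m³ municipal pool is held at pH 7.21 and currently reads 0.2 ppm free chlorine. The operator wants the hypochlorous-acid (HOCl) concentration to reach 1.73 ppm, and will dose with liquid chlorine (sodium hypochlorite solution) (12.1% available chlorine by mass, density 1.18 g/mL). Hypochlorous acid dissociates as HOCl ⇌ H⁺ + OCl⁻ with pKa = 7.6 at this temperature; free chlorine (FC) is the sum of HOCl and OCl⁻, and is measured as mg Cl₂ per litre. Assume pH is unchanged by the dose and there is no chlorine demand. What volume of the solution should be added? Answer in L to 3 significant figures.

Volume: 1420 m³ = 1,420,000 L.
[OCl⁻]/[HOCl] = 10^(pH − pKa) = 10^(7.21 − 7.6) = 0.4074; fraction as HOCl = 1/(1 + 0.4074) = 0.7105.
Free chlorine required for 1.73 ppm HOCl: 1.73 / 0.7105 = 2.435 ppm.
FC to add: 2.435 − 0.2 = 2.235 mg/L as Cl₂.
Cl₂ equivalent: 2.235 mg/L × 1,420,000 L = 3173 g.
Product at 12.1% available Cl: 3173 / 0.121 = 26,230 g.
Volume: 26,230 g ÷ 1.18 g/mL = 22,230 mL.

22.2 L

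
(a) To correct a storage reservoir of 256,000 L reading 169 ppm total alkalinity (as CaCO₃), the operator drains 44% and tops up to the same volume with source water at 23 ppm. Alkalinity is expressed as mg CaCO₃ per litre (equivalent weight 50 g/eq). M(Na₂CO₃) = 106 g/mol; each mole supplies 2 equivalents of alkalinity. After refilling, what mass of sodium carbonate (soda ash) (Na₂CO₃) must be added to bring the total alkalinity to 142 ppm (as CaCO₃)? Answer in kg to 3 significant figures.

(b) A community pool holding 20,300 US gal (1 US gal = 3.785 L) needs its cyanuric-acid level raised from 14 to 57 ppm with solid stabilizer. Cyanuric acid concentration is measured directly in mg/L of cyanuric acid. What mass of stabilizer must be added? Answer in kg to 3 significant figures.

(a) 10.1 kg; (b) 3.30 kg

(a) After draining 44% and refilling: 169 × 0.56 + 23 × 0.44 = 104.76 ppm.
(a) Deficit to target: 142 − 104.76 = 37.24 mg/L.
(a) As CaCO₃: 37.24 mg/L × 256,000 L = 9533 g; ÷ 50 g/eq ÷ 2 = 95.33 mol Na₂CO₃.
(a) Mass: 95.33 × 106 = 10,110 g.

(b) Volume: 20,300 US gal × 3.785 L/gal = 76,836 L.
(b) CYA to add: (57 − 14) = 43 mg/L × 76,836 L = 3304 g cyanuric acid.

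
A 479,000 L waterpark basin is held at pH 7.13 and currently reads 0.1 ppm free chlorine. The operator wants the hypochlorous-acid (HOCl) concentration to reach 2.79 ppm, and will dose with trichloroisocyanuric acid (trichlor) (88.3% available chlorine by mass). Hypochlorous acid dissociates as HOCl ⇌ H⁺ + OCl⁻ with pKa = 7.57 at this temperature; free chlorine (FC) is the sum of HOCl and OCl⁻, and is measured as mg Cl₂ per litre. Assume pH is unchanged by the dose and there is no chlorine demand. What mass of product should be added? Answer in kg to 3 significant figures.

2.01 kg

[OCl⁻]/[HOCl] = 10^(pH − pKa) = 10^(7.13 − 7.57) = 0.3631; fraction as HOCl = 1/(1 + 0.3631) = 0.7336.
Free chlorine required for 2.79 ppm HOCl: 2.79 / 0.7336 = 3.803 ppm.
FC to add: 3.803 − 0.1 = 3.703 mg/L as Cl₂.
Cl₂ equivalent: 3.703 mg/L × 479,000 L = 1774 g.
Product at 88.3% available Cl: 1774 / 0.883 = 2009 g.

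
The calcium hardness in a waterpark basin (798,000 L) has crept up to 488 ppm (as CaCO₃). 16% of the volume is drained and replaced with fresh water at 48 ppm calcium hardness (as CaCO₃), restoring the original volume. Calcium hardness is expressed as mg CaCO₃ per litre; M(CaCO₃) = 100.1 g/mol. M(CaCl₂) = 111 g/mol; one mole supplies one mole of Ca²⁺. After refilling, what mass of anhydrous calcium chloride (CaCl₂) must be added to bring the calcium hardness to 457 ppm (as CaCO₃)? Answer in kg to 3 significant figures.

After draining 16% and refilling: 488 × 0.84 + 48 × 0.16 = 417.6 ppm.
Deficit to target: 457 − 417.6 = 39.4 mg/L.
As CaCO₃: 39.4 mg/L × 798,000 L = 31,440 g; ÷ 100.1 = 314.1 mol Ca²⁺.
Mass: 314.1 × 111 = 34,860 g.

34.9 kg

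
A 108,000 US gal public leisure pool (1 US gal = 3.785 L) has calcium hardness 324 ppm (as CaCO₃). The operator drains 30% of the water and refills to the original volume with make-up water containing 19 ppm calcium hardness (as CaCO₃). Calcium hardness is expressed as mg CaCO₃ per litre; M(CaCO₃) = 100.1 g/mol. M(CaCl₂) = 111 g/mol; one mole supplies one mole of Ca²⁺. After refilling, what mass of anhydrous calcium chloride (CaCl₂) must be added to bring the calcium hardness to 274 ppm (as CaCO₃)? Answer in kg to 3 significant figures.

18.8 kg

Volume: 108,000 US gal × 3.785 L/gal = 408,780 L.
After draining 30% and refilling: 324 × 0.70 + 19 × 0.30 = 232.5 ppm.
Deficit to target: 274 − 232.5 = 41.5 mg/L.
As CaCO₃: 41.5 mg/L × 408,780 L = 16,960 g; ÷ 100.1 = 169.5 mol Ca²⁺.
Mass: 169.5 × 111 = 18,810 g.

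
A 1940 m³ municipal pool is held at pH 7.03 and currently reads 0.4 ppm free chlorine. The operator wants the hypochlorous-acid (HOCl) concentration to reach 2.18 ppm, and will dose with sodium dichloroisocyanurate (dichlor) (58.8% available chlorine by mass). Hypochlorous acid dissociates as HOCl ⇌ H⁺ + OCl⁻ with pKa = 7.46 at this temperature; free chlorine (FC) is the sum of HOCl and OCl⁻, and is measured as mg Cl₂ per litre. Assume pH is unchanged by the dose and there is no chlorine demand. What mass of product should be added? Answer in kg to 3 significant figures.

8.55 kg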